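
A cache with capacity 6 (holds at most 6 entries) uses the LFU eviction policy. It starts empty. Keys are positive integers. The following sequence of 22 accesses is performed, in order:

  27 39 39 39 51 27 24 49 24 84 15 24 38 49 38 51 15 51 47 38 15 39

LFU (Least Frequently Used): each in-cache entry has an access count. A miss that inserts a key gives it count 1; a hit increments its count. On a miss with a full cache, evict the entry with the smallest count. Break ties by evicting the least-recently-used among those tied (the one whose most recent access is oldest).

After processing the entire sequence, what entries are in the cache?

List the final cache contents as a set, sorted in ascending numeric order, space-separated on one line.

LFU simulation (capacity=6):
  1. access 27: MISS. Cache: [27(c=1)]
  2. access 39: MISS. Cache: [27(c=1) 39(c=1)]
  3. access 39: HIT, count now 2. Cache: [27(c=1) 39(c=2)]
  4. access 39: HIT, count now 3. Cache: [27(c=1) 39(c=3)]
  5. access 51: MISS. Cache: [27(c=1) 51(c=1) 39(c=3)]
  6. access 27: HIT, count now 2. Cache: [51(c=1) 27(c=2) 39(c=3)]
  7. access 24: MISS. Cache: [51(c=1) 24(c=1) 27(c=2) 39(c=3)]
  8. access 49: MISS. Cache: [51(c=1) 24(c=1) 49(c=1) 27(c=2) 39(c=3)]
  9. access 24: HIT, count now 2. Cache: [51(c=1) 49(c=1) 27(c=2) 24(c=2) 39(c=3)]
  10. access 84: MISS. Cache: [51(c=1) 49(c=1) 84(c=1) 27(c=2) 24(c=2) 39(c=3)]
  11. access 15: MISS, evict 51(c=1). Cache: [49(c=1) 84(c=1) 15(c=1) 27(c=2) 24(c=2) 39(c=3)]
  12. access 24: HIT, count now 3. Cache: [49(c=1) 84(c=1) 15(c=1) 27(c=2) 39(c=3) 24(c=3)]
  13. access 38: MISS, evict 49(c=1). Cache: [84(c=1) 15(c=1) 38(c=1) 27(c=2) 39(c=3) 24(c=3)]
  14. access 49: MISS, evict 84(c=1). Cache: [15(c=1) 38(c=1) 49(c=1) 27(c=2) 39(c=3) 24(c=3)]
  15. access 38: HIT, count now 2. Cache: [15(c=1) 49(c=1) 27(c=2) 38(c=2) 39(c=3) 24(c=3)]
  16. access 51: MISS, evict 15(c=1). Cache: [49(c=1) 51(c=1) 27(c=2) 38(c=2) 39(c=3) 24(c=3)]
  17. access 15: MISS, evict 49(c=1). Cache: [51(c=1) 15(c=1) 27(c=2) 38(c=2) 39(c=3) 24(c=3)]
  18. access 51: HIT, count now 2. Cache: [15(c=1) 27(c=2) 38(c=2) 51(c=2) 39(c=3) 24(c=3)]
  19. access 47: MISS, evict 15(c=1). Cache: [47(c=1) 27(c=2) 38(c=2) 51(c=2) 39(c=3) 24(c=3)]
  20. access 38: HIT, count now 3. Cache: [47(c=1) 27(c=2) 51(c=2) 39(c=3) 24(c=3) 38(c=3)]
  21. access 15: MISS, evict 47(c=1). Cache: [15(c=1) 27(c=2) 51(c=2) 39(c=3) 24(c=3) 38(c=3)]
  22. access 39: HIT, count now 4. Cache: [15(c=1) 27(c=2) 51(c=2) 24(c=3) 38(c=3) 39(c=4)]
Total: 9 hits, 13 misses, 7 evictions

Answer: 15 24 27 38 39 51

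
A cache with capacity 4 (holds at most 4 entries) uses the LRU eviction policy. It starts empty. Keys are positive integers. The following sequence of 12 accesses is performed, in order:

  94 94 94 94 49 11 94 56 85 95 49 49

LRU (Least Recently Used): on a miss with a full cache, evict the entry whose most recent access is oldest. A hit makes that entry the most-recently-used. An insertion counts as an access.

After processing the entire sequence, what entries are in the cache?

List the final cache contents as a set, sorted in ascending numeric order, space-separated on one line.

Answer: 49 56 85 95

Derivation:
LRU simulation (capacity=4):
  1. access 94: MISS. Cache (LRU->MRU): [94]
  2. access 94: HIT. Cache (LRU->MRU): [94]
  3. access 94: HIT. Cache (LRU->MRU): [94]
  4. access 94: HIT. Cache (LRU->MRU): [94]
  5. access 49: MISS. Cache (LRU->MRU): [94 49]
  6. access 11: MISS. Cache (LRU->MRU): [94 49 11]
  7. access 94: HIT. Cache (LRU->MRU): [49 11 94]
  8. access 56: MISS. Cache (LRU->MRU): [49 11 94 56]
  9. access 85: MISS, evict 49. Cache (LRU->MRU): [11 94 56 85]
  10. access 95: MISS, evict 11. Cache (LRU->MRU): [94 56 85 95]
  11. access 49: MISS, evict 94. Cache (LRU->MRU): [56 85 95 49]
  12. access 49: HIT. Cache (LRU->MRU): [56 85 95 49]
Total: 5 hits, 7 misses, 3 evictions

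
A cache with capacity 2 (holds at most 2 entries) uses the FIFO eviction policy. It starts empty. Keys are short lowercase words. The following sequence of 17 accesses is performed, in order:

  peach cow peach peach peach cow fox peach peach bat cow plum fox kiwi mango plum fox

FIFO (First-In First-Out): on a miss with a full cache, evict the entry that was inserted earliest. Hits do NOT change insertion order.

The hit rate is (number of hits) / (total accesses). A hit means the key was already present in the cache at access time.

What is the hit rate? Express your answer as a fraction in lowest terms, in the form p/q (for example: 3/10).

FIFO simulation (capacity=2):
  1. access peach: MISS. Cache (old->new): [peach]
  2. access cow: MISS. Cache (old->new): [peach cow]
  3. access peach: HIT. Cache (old->new): [peach cow]
  4. access peach: HIT. Cache (old->new): [peach cow]
  5. access peach: HIT. Cache (old->new): [peach cow]
  6. access cow: HIT. Cache (old->new): [peach cow]
  7. access fox: MISS, evict peach. Cache (old->new): [cow fox]
  8. access peach: MISS, evict cow. Cache (old->new): [fox peach]
  9. access peach: HIT. Cache (old->new): [fox peach]
  10. access bat: MISS, evict fox. Cache (old->new): [peach bat]
  11. access cow: MISS, evict peach. Cache (old->new): [bat cow]
  12. access plum: MISS, evict bat. Cache (old->new): [cow plum]
  13. access fox: MISS, evict cow. Cache (old->new): [plum fox]
  14. access kiwi: MISS, evict plum. Cache (old->new): [fox kiwi]
  15. access mango: MISS, evict fox. Cache (old->new): [kiwi mango]
  16. access plum: MISS, evict kiwi. Cache (old->new): [mango plum]
  17. access fox: MISS, evict mango. Cache (old->new): [plum fox]
Total: 5 hits, 12 misses, 10 evictions

Hit rate = 5/17

Answer: 5/17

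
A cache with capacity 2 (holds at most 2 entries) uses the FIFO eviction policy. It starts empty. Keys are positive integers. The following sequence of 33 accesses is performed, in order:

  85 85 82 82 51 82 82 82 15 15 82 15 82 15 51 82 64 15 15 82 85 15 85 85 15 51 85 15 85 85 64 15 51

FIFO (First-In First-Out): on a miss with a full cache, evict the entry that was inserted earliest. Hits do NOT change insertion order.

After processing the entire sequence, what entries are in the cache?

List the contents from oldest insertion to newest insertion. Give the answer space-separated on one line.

FIFO simulation (capacity=2):
  1. access 85: MISS. Cache (old->new): [85]
  2. access 85: HIT. Cache (old->new): [85]
  3. access 82: MISS. Cache (old->new): [85 82]
  4. access 82: HIT. Cache (old->new): [85 82]
  5. access 51: MISS, evict 85. Cache (old->new): [82 51]
  6. access 82: HIT. Cache (old->new): [82 51]
  7. access 82: HIT. Cache (old->new): [82 51]
  8. access 82: HIT. Cache (old->new): [82 51]
  9. access 15: MISS, evict 82. Cache (old->new): [51 15]
  10. access 15: HIT. Cache (old->new): [51 15]
  11. access 82: MISS, evict 51. Cache (old->new): [15 82]
  12. access 15: HIT. Cache (old->new): [15 82]
  13. access 82: HIT. Cache (old->new): [15 82]
  14. access 15: HIT. Cache (old->new): [15 82]
  15. access 51: MISS, evict 15. Cache (old->new): [82 51]
  16. access 82: HIT. Cache (old->new): [82 51]
  17. access 64: MISS, evict 82. Cache (old->new): [51 64]
  18. access 15: MISS, evict 51. Cache (old->new): [64 15]
  19. access 15: HIT. Cache (old->new): [64 15]
  20. access 82: MISS, evict 64. Cache (old->new): [15 82]
  21. access 85: MISS, evict 15. Cache (old->new): [82 85]
  22. access 15: MISS, evict 82. Cache (old->new): [85 15]
  23. access 85: HIT. Cache (old->new): [85 15]
  24. access 85: HIT. Cache (old->new): [85 15]
  25. access 15: HIT. Cache (old->new): [85 15]
  26. access 51: MISS, evict 85. Cache (old->new): [15 51]
  27. access 85: MISS, evict 15. Cache (old->new): [51 85]
  28. access 15: MISS, evict 51. Cache (old->new): [85 15]
  29. access 85: HIT. Cache (old->new): [85 15]
  30. access 85: HIT. Cache (old->new): [85 15]
  31. access 64: MISS, evict 85. Cache (old->new): [15 64]
  32. access 15: HIT. Cache (old->new): [15 64]
  33. access 51: MISS, evict 15. Cache (old->new): [64 51]
Total: 17 hits, 16 misses, 14 evictions

Answer: 64 51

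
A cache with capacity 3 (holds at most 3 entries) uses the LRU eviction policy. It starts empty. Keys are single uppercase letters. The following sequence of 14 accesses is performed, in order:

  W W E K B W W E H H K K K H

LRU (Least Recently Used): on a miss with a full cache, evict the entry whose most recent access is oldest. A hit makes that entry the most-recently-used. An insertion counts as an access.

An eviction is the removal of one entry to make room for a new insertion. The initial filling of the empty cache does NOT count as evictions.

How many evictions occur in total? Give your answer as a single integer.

Answer: 5

Derivation:
LRU simulation (capacity=3):
  1. access W: MISS. Cache (LRU->MRU): [W]
  2. access W: HIT. Cache (LRU->MRU): [W]
  3. access E: MISS. Cache (LRU->MRU): [W E]
  4. access K: MISS. Cache (LRU->MRU): [W E K]
  5. access B: MISS, evict W. Cache (LRU->MRU): [E K B]
  6. access W: MISS, evict E. Cache (LRU->MRU): [K B W]
  7. access W: HIT. Cache (LRU->MRU): [K B W]
  8. access E: MISS, evict K. Cache (LRU->MRU): [B W E]
  9. access H: MISS, evict B. Cache (LRU->MRU): [W E H]
  10. access H: HIT. Cache (LRU->MRU): [W E H]
  11. access K: MISS, evict W. Cache (LRU->MRU): [E H K]
  12. access K: HIT. Cache (LRU->MRU): [E H K]
  13. access K: HIT. Cache (LRU->MRU): [E H K]
  14. access H: HIT. Cache (LRU->MRU): [E K H]
Total: 6 hits, 8 misses, 5 evictions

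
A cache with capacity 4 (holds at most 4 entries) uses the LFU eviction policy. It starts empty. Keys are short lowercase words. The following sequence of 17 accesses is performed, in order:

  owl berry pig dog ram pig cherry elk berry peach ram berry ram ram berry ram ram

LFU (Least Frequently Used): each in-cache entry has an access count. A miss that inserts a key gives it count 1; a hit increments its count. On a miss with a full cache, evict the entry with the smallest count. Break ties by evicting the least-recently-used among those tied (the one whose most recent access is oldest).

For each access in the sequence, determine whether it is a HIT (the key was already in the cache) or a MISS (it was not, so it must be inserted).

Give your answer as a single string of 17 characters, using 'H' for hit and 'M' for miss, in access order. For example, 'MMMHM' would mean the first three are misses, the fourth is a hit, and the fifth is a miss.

LFU simulation (capacity=4):
  1. access owl: MISS. Cache: [owl(c=1)]
  2. access berry: MISS. Cache: [owl(c=1) berry(c=1)]
  3. access pig: MISS. Cache: [owl(c=1) berry(c=1) pig(c=1)]
  4. access dog: MISS. Cache: [owl(c=1) berry(c=1) pig(c=1) dog(c=1)]
  5. access ram: MISS, evict owl(c=1). Cache: [berry(c=1) pig(c=1) dog(c=1) ram(c=1)]
  6. access pig: HIT, count now 2. Cache: [berry(c=1) dog(c=1) ram(c=1) pig(c=2)]
  7. access cherry: MISS, evict berry(c=1). Cache: [dog(c=1) ram(c=1) cherry(c=1) pig(c=2)]
  8. access elk: MISS, evict dog(c=1). Cache: [ram(c=1) cherry(c=1) elk(c=1) pig(c=2)]
  9. access berry: MISS, evict ram(c=1). Cache: [cherry(c=1) elk(c=1) berry(c=1) pig(c=2)]
  10. access peach: MISS, evict cherry(c=1). Cache: [elk(c=1) berry(c=1) peach(c=1) pig(c=2)]
  11. access ram: MISS, evict elk(c=1). Cache: [berry(c=1) peach(c=1) ram(c=1) pig(c=2)]
  12. access berry: HIT, count now 2. Cache: [peach(c=1) ram(c=1) pig(c=2) berry(c=2)]
  13. access ram: HIT, count now 2. Cache: [peach(c=1) pig(c=2) berry(c=2) ram(c=2)]
  14. access ram: HIT, count now 3. Cache: [peach(c=1) pig(c=2) berry(c=2) ram(c=3)]
  15. access berry: HIT, count now 3. Cache: [peach(c=1) pig(c=2) ram(c=3) berry(c=3)]
  16. access ram: HIT, count now 4. Cache: [peach(c=1) pig(c=2) berry(c=3) ram(c=4)]
  17. access ram: HIT, count now 5. Cache: [peach(c=1) pig(c=2) berry(c=3) ram(c=5)]
Total: 7 hits, 10 misses, 6 evictions

Answer: MMMMMHMMMMMHHHHHH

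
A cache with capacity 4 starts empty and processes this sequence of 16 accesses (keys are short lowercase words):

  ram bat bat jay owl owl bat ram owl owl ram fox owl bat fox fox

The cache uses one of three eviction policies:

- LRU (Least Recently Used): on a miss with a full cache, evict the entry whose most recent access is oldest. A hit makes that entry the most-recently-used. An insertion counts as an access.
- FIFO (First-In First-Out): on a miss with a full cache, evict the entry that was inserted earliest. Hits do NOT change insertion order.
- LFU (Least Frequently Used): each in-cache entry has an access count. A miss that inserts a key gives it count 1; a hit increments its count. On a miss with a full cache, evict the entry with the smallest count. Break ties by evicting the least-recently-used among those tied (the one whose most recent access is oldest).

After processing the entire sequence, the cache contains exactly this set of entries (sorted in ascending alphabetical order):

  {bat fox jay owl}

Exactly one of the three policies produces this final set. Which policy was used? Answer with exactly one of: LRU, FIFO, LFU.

Simulating under each policy and comparing final sets:
  LRU: final set = {bat fox owl ram} -> differs
  FIFO: final set = {bat fox jay owl} -> MATCHES target
  LFU: final set = {bat fox owl ram} -> differs
Only FIFO produces the target set.

Answer: FIFO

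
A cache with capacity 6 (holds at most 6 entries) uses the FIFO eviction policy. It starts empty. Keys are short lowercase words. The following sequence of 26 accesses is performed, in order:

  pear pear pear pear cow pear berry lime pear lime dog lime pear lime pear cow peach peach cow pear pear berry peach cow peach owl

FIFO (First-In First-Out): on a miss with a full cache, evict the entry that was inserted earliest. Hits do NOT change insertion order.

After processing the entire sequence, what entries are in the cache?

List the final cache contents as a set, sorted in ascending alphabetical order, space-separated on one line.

FIFO simulation (capacity=6):
  1. access pear: MISS. Cache (old->new): [pear]
  2. access pear: HIT. Cache (old->new): [pear]
  3. access pear: HIT. Cache (old->new): [pear]
  4. access pear: HIT. Cache (old->new): [pear]
  5. access cow: MISS. Cache (old->new): [pear cow]
  6. access pear: HIT. Cache (old->new): [pear cow]
  7. access berry: MISS. Cache (old->new): [pear cow berry]
  8. access lime: MISS. Cache (old->new): [pear cow berry lime]
  9. access pear: HIT. Cache (old->new): [pear cow berry lime]
  10. access lime: HIT. Cache (old->new): [pear cow berry lime]
  11. access dog: MISS. Cache (old->new): [pear cow berry lime dog]
  12. access lime: HIT. Cache (old->new): [pear cow berry lime dog]
  13. access pear: HIT. Cache (old->new): [pear cow berry lime dog]
  14. access lime: HIT. Cache (old->new): [pear cow berry lime dog]
  15. access pear: HIT. Cache (old->new): [pear cow berry lime dog]
  16. access cow: HIT. Cache (old->new): [pear cow berry lime dog]
  17. access peach: MISS. Cache (old->new): [pear cow berry lime dog peach]
  18. access peach: HIT. Cache (old->new): [pear cow berry lime dog peach]
  19. access cow: HIT. Cache (old->new): [pear cow berry lime dog peach]
  20. access pear: HIT. Cache (old->new): [pear cow berry lime dog peach]
  21. access pear: HIT. Cache (old->new): [pear cow berry lime dog peach]
  22. access berry: HIT. Cache (old->new): [pear cow berry lime dog peach]
  23. access peach: HIT. Cache (old->new): [pear cow berry lime dog peach]
  24. access cow: HIT. Cache (old->new): [pear cow berry lime dog peach]
  25. access peach: HIT. Cache (old->new): [pear cow berry lime dog peach]
  26. access owl: MISS, evict pear. Cache (old->new): [cow berry lime dog peach owl]
Total: 19 hits, 7 misses, 1 evictions

Answer: berry cow dog lime owl peach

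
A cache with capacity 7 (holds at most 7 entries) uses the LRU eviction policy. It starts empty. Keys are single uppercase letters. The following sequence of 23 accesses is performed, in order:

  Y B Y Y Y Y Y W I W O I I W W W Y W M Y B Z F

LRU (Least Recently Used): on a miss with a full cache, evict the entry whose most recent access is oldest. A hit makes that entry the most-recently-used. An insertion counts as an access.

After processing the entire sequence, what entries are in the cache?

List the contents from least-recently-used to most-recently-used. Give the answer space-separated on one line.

LRU simulation (capacity=7):
  1. access Y: MISS. Cache (LRU->MRU): [Y]
  2. access B: MISS. Cache (LRU->MRU): [Y B]
  3. access Y: HIT. Cache (LRU->MRU): [B Y]
  4. access Y: HIT. Cache (LRU->MRU): [B Y]
  5. access Y: HIT. Cache (LRU->MRU): [B Y]
  6. access Y: HIT. Cache (LRU->MRU): [B Y]
  7. access Y: HIT. Cache (LRU->MRU): [B Y]
  8. access W: MISS. Cache (LRU->MRU): [B Y W]
  9. access I: MISS. Cache (LRU->MRU): [B Y W I]
  10. access W: HIT. Cache (LRU->MRU): [B Y I W]
  11. access O: MISS. Cache (LRU->MRU): [B Y I W O]
  12. access I: HIT. Cache (LRU->MRU): [B Y W O I]
  13. access I: HIT. Cache (LRU->MRU): [B Y W O I]
  14. access W: HIT. Cache (LRU->MRU): [B Y O I W]
  15. access W: HIT. Cache (LRU->MRU): [B Y O I W]
  16. access W: HIT. Cache (LRU->MRU): [B Y O I W]
  17. access Y: HIT. Cache (LRU->MRU): [B O I W Y]
  18. access W: HIT. Cache (LRU->MRU): [B O I Y W]
  19. access M: MISS. Cache (LRU->MRU): [B O I Y W M]
  20. access Y: HIT. Cache (LRU->MRU): [B O I W M Y]
  21. access B: HIT. Cache (LRU->MRU): [O I W M Y B]
  22. access Z: MISS. Cache (LRU->MRU): [O I W M Y B Z]
  23. access F: MISS, evict O. Cache (LRU->MRU): [I W M Y B Z F]
Total: 15 hits, 8 misses, 1 evictions

Answer: I W M Y B Z F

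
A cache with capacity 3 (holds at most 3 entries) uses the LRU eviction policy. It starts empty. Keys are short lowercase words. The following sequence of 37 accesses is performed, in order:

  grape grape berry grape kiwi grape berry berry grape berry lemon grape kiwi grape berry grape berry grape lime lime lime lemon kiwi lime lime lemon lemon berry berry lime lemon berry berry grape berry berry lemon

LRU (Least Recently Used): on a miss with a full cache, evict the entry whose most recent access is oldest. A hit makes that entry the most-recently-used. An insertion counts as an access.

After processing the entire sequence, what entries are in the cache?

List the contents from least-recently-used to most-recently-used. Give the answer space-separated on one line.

Answer: grape berry lemon

Derivation:
LRU simulation (capacity=3):
  1. access grape: MISS. Cache (LRU->MRU): [grape]
  2. access grape: HIT. Cache (LRU->MRU): [grape]
  3. access berry: MISS. Cache (LRU->MRU): [grape berry]
  4. access grape: HIT. Cache (LRU->MRU): [berry grape]
  5. access kiwi: MISS. Cache (LRU->MRU): [berry grape kiwi]
  6. access grape: HIT. Cache (LRU->MRU): [berry kiwi grape]
  7. access berry: HIT. Cache (LRU->MRU): [kiwi grape berry]
  8. access berry: HIT. Cache (LRU->MRU): [kiwi grape berry]
  9. access grape: HIT. Cache (LRU->MRU): [kiwi berry grape]
  10. access berry: HIT. Cache (LRU->MRU): [kiwi grape berry]
  11. access lemon: MISS, evict kiwi. Cache (LRU->MRU): [grape berry lemon]
  12. access grape: HIT. Cache (LRU->MRU): [berry lemon grape]
  13. access kiwi: MISS, evict berry. Cache (LRU->MRU): [lemon grape kiwi]
  14. access grape: HIT. Cache (LRU->MRU): [lemon kiwi grape]
  15. access berry: MISS, evict lemon. Cache (LRU->MRU): [kiwi grape berry]
  16. access grape: HIT. Cache (LRU->MRU): [kiwi berry grape]
  17. access berry: HIT. Cache (LRU->MRU): [kiwi grape berry]
  18. access grape: HIT. Cache (LRU->MRU): [kiwi berry grape]
  19. access lime: MISS, evict kiwi. Cache (LRU->MRU): [berry grape lime]
  20. access lime: HIT. Cache (LRU->MRU): [berry grape lime]
  21. access lime: HIT. Cache (LRU->MRU): [berry grape lime]
  22. access lemon: MISS, evict berry. Cache (LRU->MRU): [grape lime lemon]
  23. access kiwi: MISS, evict grape. Cache (LRU->MRU): [lime lemon kiwi]
  24. access lime: HIT. Cache (LRU->MRU): [lemon kiwi lime]
  25. access lime: HIT. Cache (LRU->MRU): [lemon kiwi lime]
  26. access lemon: HIT. Cache (LRU->MRU): [kiwi lime lemon]
  27. access lemon: HIT. Cache (LRU->MRU): [kiwi lime lemon]
  28. access berry: MISS, evict kiwi. Cache (LRU->MRU): [lime lemon berry]
  29. access berry: HIT. Cache (LRU->MRU): [lime lemon berry]
  30. access lime: HIT. Cache (LRU->MRU): [lemon berry lime]
  31. access lemon: HIT. Cache (LRU->MRU): [berry lime lemon]
  32. access berry: HIT. Cache (LRU->MRU): [lime lemon berry]
  33. access berry: HIT. Cache (LRU->MRU): [lime lemon berry]
  34. access grape: MISS, evict lime. Cache (LRU->MRU): [lemon berry grape]
  35. access berry: HIT. Cache (LRU->MRU): [lemon grape berry]
  36. access berry: HIT. Cache (LRU->MRU): [lemon grape berry]
  37. access lemon: HIT. Cache (LRU->MRU): [grape berry lemon]
Total: 26 hits, 11 misses, 8 evictions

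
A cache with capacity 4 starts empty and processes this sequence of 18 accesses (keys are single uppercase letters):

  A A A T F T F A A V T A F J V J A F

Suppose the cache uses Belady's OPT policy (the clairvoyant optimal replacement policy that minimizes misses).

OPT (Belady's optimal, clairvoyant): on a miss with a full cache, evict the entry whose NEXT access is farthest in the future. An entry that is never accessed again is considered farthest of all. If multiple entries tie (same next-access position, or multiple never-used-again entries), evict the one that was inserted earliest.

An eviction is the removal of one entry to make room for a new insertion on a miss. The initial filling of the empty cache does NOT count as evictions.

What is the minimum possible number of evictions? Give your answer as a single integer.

OPT (Belady) simulation (capacity=4):
  1. access A: MISS. Cache: [A]
  2. access A: HIT. Next use of A: step 3. Cache: [A]
  3. access A: HIT. Next use of A: step 8. Cache: [A]
  4. access T: MISS. Cache: [A T]
  5. access F: MISS. Cache: [A T F]
  6. access T: HIT. Next use of T: step 11. Cache: [A T F]
  7. access F: HIT. Next use of F: step 13. Cache: [A T F]
  8. access A: HIT. Next use of A: step 9. Cache: [A T F]
  9. access A: HIT. Next use of A: step 12. Cache: [A T F]
  10. access V: MISS. Cache: [A T F V]
  11. access T: HIT. Next use of T: never. Cache: [A T F V]
  12. access A: HIT. Next use of A: step 17. Cache: [A T F V]
  13. access F: HIT. Next use of F: step 18. Cache: [A T F V]
  14. access J: MISS, evict T (next use: never). Cache: [A F V J]
  15. access V: HIT. Next use of V: never. Cache: [A F V J]
  16. access J: HIT. Next use of J: never. Cache: [A F V J]
  17. access A: HIT. Next use of A: never. Cache: [A F V J]
  18. access F: HIT. Next use of F: never. Cache: [A F V J]
Total: 13 hits, 5 misses, 1 evictions

Answer: 1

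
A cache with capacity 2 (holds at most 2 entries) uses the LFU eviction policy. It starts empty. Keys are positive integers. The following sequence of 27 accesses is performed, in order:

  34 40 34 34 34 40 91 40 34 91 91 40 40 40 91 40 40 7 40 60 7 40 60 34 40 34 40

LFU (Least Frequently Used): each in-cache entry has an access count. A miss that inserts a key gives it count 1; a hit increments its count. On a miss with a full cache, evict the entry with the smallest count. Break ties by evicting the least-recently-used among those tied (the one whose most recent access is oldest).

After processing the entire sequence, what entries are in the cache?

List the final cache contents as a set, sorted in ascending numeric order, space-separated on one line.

Answer: 34 40

Derivation:
LFU simulation (capacity=2):
  1. access 34: MISS. Cache: [34(c=1)]
  2. access 40: MISS. Cache: [34(c=1) 40(c=1)]
  3. access 34: HIT, count now 2. Cache: [40(c=1) 34(c=2)]
  4. access 34: HIT, count now 3. Cache: [40(c=1) 34(c=3)]
  5. access 34: HIT, count now 4. Cache: [40(c=1) 34(c=4)]
  6. access 40: HIT, count now 2. Cache: [40(c=2) 34(c=4)]
  7. access 91: MISS, evict 40(c=2). Cache: [91(c=1) 34(c=4)]
  8. access 40: MISS, evict 91(c=1). Cache: [40(c=1) 34(c=4)]
  9. access 34: HIT, count now 5. Cache: [40(c=1) 34(c=5)]
  10. access 91: MISS, evict 40(c=1). Cache: [91(c=1) 34(c=5)]
  11. access 91: HIT, count now 2. Cache: [91(c=2) 34(c=5)]
  12. access 40: MISS, evict 91(c=2). Cache: [40(c=1) 34(c=5)]
  13. access 40: HIT, count now 2. Cache: [40(c=2) 34(c=5)]
  14. access 40: HIT, count now 3. Cache: [40(c=3) 34(c=5)]
  15. access 91: MISS, evict 40(c=3). Cache: [91(c=1) 34(c=5)]
  16. access 40: MISS, evict 91(c=1). Cache: [40(c=1) 34(c=5)]
  17. access 40: HIT, count now 2. Cache: [40(c=2) 34(c=5)]
  18. access 7: MISS, evict 40(c=2). Cache: [7(c=1) 34(c=5)]
  19. access 40: MISS, evict 7(c=1). Cache: [40(c=1) 34(c=5)]
  20. access 60: MISS, evict 40(c=1). Cache: [60(c=1) 34(c=5)]
  21. access 7: MISS, evict 60(c=1). Cache: [7(c=1) 34(c=5)]
  22. access 40: MISS, evict 7(c=1). Cache: [40(c=1) 34(c=5)]
  23. access 60: MISS, evict 40(c=1). Cache: [60(c=1) 34(c=5)]
  24. access 34: HIT, count now 6. Cache: [60(c=1) 34(c=6)]
  25. access 40: MISS, evict 60(c=1). Cache: [40(c=1) 34(c=6)]
  26. access 34: HIT, count now 7. Cache: [40(c=1) 34(c=7)]
  27. access 40: HIT, count now 2. Cache: [40(c=2) 34(c=7)]
Total: 12 hits, 15 misses, 13 evictions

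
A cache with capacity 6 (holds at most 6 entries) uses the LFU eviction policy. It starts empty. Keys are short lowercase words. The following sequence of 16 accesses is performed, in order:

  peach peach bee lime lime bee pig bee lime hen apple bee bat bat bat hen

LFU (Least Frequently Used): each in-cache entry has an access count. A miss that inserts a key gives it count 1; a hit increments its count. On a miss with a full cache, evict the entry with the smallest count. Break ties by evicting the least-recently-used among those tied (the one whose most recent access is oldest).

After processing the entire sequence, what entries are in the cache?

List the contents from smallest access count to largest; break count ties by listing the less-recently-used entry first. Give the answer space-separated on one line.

LFU simulation (capacity=6):
  1. access peach: MISS. Cache: [peach(c=1)]
  2. access peach: HIT, count now 2. Cache: [peach(c=2)]
  3. access bee: MISS. Cache: [bee(c=1) peach(c=2)]
  4. access lime: MISS. Cache: [bee(c=1) lime(c=1) peach(c=2)]
  5. access lime: HIT, count now 2. Cache: [bee(c=1) peach(c=2) lime(c=2)]
  6. access bee: HIT, count now 2. Cache: [peach(c=2) lime(c=2) bee(c=2)]
  7. access pig: MISS. Cache: [pig(c=1) peach(c=2) lime(c=2) bee(c=2)]
  8. access bee: HIT, count now 3. Cache: [pig(c=1) peach(c=2) lime(c=2) bee(c=3)]
  9. access lime: HIT, count now 3. Cache: [pig(c=1) peach(c=2) bee(c=3) lime(c=3)]
  10. access hen: MISS. Cache: [pig(c=1) hen(c=1) peach(c=2) bee(c=3) lime(c=3)]
  11. access apple: MISS. Cache: [pig(c=1) hen(c=1) apple(c=1) peach(c=2) bee(c=3) lime(c=3)]
  12. access bee: HIT, count now 4. Cache: [pig(c=1) hen(c=1) apple(c=1) peach(c=2) lime(c=3) bee(c=4)]
  13. access bat: MISS, evict pig(c=1). Cache: [hen(c=1) apple(c=1) bat(c=1) peach(c=2) lime(c=3) bee(c=4)]
  14. access bat: HIT, count now 2. Cache: [hen(c=1) apple(c=1) peach(c=2) bat(c=2) lime(c=3) bee(c=4)]
  15. access bat: HIT, count now 3. Cache: [hen(c=1) apple(c=1) peach(c=2) lime(c=3) bat(c=3) bee(c=4)]
  16. access hen: HIT, count now 2. Cache: [apple(c=1) peach(c=2) hen(c=2) lime(c=3) bat(c=3) bee(c=4)]
Total: 9 hits, 7 misses, 1 evictions

Answer: apple peach hen lime bat bee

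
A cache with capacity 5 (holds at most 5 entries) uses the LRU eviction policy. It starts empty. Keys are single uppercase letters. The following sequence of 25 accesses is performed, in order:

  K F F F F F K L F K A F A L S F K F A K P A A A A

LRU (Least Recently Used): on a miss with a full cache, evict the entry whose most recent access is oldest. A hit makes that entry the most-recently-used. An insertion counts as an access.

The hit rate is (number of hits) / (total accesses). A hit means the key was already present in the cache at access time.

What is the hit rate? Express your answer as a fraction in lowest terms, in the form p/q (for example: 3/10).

Answer: 19/25

Derivation:
LRU simulation (capacity=5):
  1. access K: MISS. Cache (LRU->MRU): [K]
  2. access F: MISS. Cache (LRU->MRU): [K F]
  3. access F: HIT. Cache (LRU->MRU): [K F]
  4. access F: HIT. Cache (LRU->MRU): [K F]
  5. access F: HIT. Cache (LRU->MRU): [K F]
  6. access F: HIT. Cache (LRU->MRU): [K F]
  7. access K: HIT. Cache (LRU->MRU): [F K]
  8. access L: MISS. Cache (LRU->MRU): [F K L]
  9. access F: HIT. Cache (LRU->MRU): [K L F]
  10. access K: HIT. Cache (LRU->MRU): [L F K]
  11. access A: MISS. Cache (LRU->MRU): [L F K A]
  12. access F: HIT. Cache (LRU->MRU): [L K A F]
  13. access A: HIT. Cache (LRU->MRU): [L K F A]
  14. access L: HIT. Cache (LRU->MRU): [K F A L]
  15. access S: MISS. Cache (LRU->MRU): [K F A L S]
  16. access F: HIT. Cache (LRU->MRU): [K A L S F]
  17. access K: HIT. Cache (LRU->MRU): [A L S F K]
  18. access F: HIT. Cache (LRU->MRU): [A L S K F]
  19. access A: HIT. Cache (LRU->MRU): [L S K F A]
  20. access K: HIT. Cache (LRU->MRU): [L S F A K]
  21. access P: MISS, evict L. Cache (LRU->MRU): [S F A K P]
  22. access A: HIT. Cache (LRU->MRU): [S F K P A]
  23. access A: HIT. Cache (LRU->MRU): [S F K P A]
  24. access A: HIT. Cache (LRU->MRU): [S F K P A]
  25. access A: HIT. Cache (LRU->MRU): [S F K P A]
Total: 19 hits, 6 misses, 1 evictions

Hit rate = 19/25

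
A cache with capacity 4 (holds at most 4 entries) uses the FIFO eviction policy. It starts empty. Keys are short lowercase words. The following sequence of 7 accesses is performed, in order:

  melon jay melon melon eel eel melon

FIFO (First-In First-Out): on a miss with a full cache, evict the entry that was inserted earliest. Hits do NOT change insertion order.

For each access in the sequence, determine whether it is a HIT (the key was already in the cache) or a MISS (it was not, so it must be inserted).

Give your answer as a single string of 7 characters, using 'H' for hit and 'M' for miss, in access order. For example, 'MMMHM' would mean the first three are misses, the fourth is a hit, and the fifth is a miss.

Answer: MMHHMHH

Derivation:
FIFO simulation (capacity=4):
  1. access melon: MISS. Cache (old->new): [melon]
  2. access jay: MISS. Cache (old->new): [melon jay]
  3. access melon: HIT. Cache (old->new): [melon jay]
  4. access melon: HIT. Cache (old->new): [melon jay]
  5. access eel: MISS. Cache (old->new): [melon jay eel]
  6. access eel: HIT. Cache (old->new): [melon jay eel]
  7. access melon: HIT. Cache (old->new): [melon jay eel]
Total: 4 hits, 3 misses, 0 evictions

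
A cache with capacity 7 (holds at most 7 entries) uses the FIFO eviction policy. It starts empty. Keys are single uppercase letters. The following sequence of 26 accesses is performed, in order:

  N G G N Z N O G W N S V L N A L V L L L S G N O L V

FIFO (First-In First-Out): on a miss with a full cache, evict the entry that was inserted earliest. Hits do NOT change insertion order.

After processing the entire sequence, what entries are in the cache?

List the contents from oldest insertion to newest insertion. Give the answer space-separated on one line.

Answer: S V L N A G O

Derivation:
FIFO simulation (capacity=7):
  1. access N: MISS. Cache (old->new): [N]
  2. access G: MISS. Cache (old->new): [N G]
  3. access G: HIT. Cache (old->new): [N G]
  4. access N: HIT. Cache (old->new): [N G]
  5. access Z: MISS. Cache (old->new): [N G Z]
  6. access N: HIT. Cache (old->new): [N G Z]
  7. access O: MISS. Cache (old->new): [N G Z O]
  8. access G: HIT. Cache (old->new): [N G Z O]
  9. access W: MISS. Cache (old->new): [N G Z O W]
  10. access N: HIT. Cache (old->new): [N G Z O W]
  11. access S: MISS. Cache (old->new): [N G Z O W S]
  12. access V: MISS. Cache (old->new): [N G Z O W S V]
  13. access L: MISS, evict N. Cache (old->new): [G Z O W S V L]
  14. access N: MISS, evict G. Cache (old->new): [Z O W S V L N]
  15. access A: MISS, evict Z. Cache (old->new): [O W S V L N A]
  16. access L: HIT. Cache (old->new): [O W S V L N A]
  17. access V: HIT. Cache (old->new): [O W S V L N A]
  18. access L: HIT. Cache (old->new): [O W S V L N A]
  19. access L: HIT. Cache (old->new): [O W S V L N A]
  20. access L: HIT. Cache (old->new): [O W S V L N A]
  21. access S: HIT. Cache (old->new): [O W S V L N A]
  22. access G: MISS, evict O. Cache (old->new): [W S V L N A G]
  23. access N: HIT. Cache (old->new): [W S V L N A G]
  24. access O: MISS, evict W. Cache (old->new): [S V L N A G O]
  25. access L: HIT. Cache (old->new): [S V L N A G O]
  26. access V: HIT. Cache (old->new): [S V L N A G O]
Total: 14 hits, 12 misses, 5 evictions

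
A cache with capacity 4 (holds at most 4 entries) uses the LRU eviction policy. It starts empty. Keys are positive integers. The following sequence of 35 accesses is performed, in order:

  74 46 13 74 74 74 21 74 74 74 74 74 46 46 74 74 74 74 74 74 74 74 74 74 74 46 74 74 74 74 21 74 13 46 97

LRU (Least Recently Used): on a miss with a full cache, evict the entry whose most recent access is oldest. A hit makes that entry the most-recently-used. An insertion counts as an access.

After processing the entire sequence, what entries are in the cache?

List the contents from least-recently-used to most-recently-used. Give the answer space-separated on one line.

LRU simulation (capacity=4):
  1. access 74: MISS. Cache (LRU->MRU): [74]
  2. access 46: MISS. Cache (LRU->MRU): [74 46]
  3. access 13: MISS. Cache (LRU->MRU): [74 46 13]
  4. access 74: HIT. Cache (LRU->MRU): [46 13 74]
  5. access 74: HIT. Cache (LRU->MRU): [46 13 74]
  6. access 74: HIT. Cache (LRU->MRU): [46 13 74]
  7. access 21: MISS. Cache (LRU->MRU): [46 13 74 21]
  8. access 74: HIT. Cache (LRU->MRU): [46 13 21 74]
  9. access 74: HIT. Cache (LRU->MRU): [46 13 21 74]
  10. access 74: HIT. Cache (LRU->MRU): [46 13 21 74]
  11. access 74: HIT. Cache (LRU->MRU): [46 13 21 74]
  12. access 74: HIT. Cache (LRU->MRU): [46 13 21 74]
  13. access 46: HIT. Cache (LRU->MRU): [13 21 74 46]
  14. access 46: HIT. Cache (LRU->MRU): [13 21 74 46]
  15. access 74: HIT. Cache (LRU->MRU): [13 21 46 74]
  16. access 74: HIT. Cache (LRU->MRU): [13 21 46 74]
  17. access 74: HIT. Cache (LRU->MRU): [13 21 46 74]
  18. access 74: HIT. Cache (LRU->MRU): [13 21 46 74]
  19. access 74: HIT. Cache (LRU->MRU): [13 21 46 74]
  20. access 74: HIT. Cache (LRU->MRU): [13 21 46 74]
  21. access 74: HIT. Cache (LRU->MRU): [13 21 46 74]
  22. access 74: HIT. Cache (LRU->MRU): [13 21 46 74]
  23. access 74: HIT. Cache (LRU->MRU): [13 21 46 74]
  24. access 74: HIT. Cache (LRU->MRU): [13 21 46 74]
  25. access 74: HIT. Cache (LRU->MRU): [13 21 46 74]
  26. access 46: HIT. Cache (LRU->MRU): [13 21 74 46]
  27. access 74: HIT. Cache (LRU->MRU): [13 21 46 74]
  28. access 74: HIT. Cache (LRU->MRU): [13 21 46 74]
  29. access 74: HIT. Cache (LRU->MRU): [13 21 46 74]
  30. access 74: HIT. Cache (LRU->MRU): [13 21 46 74]
  31. access 21: HIT. Cache (LRU->MRU): [13 46 74 21]
  32. access 74: HIT. Cache (LRU->MRU): [13 46 21 74]
  33. access 13: HIT. Cache (LRU->MRU): [46 21 74 13]
  34. access 46: HIT. Cache (LRU->MRU): [21 74 13 46]
  35. access 97: MISS, evict 21. Cache (LRU->MRU): [74 13 46 97]
Total: 30 hits, 5 misses, 1 evictions

Answer: 74 13 46 97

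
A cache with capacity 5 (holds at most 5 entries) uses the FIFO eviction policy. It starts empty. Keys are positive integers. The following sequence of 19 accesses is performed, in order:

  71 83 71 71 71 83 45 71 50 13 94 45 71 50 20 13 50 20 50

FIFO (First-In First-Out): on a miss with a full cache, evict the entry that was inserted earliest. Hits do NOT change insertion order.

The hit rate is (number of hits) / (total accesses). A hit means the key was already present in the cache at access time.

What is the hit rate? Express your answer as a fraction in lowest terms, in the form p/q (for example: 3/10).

FIFO simulation (capacity=5):
  1. access 71: MISS. Cache (old->new): [71]
  2. access 83: MISS. Cache (old->new): [71 83]
  3. access 71: HIT. Cache (old->new): [71 83]
  4. access 71: HIT. Cache (old->new): [71 83]
  5. access 71: HIT. Cache (old->new): [71 83]
  6. access 83: HIT. Cache (old->new): [71 83]
  7. access 45: MISS. Cache (old->new): [71 83 45]
  8. access 71: HIT. Cache (old->new): [71 83 45]
  9. access 50: MISS. Cache (old->new): [71 83 45 50]
  10. access 13: MISS. Cache (old->new): [71 83 45 50 13]
  11. access 94: MISS, evict 71. Cache (old->new): [83 45 50 13 94]
  12. access 45: HIT. Cache (old->new): [83 45 50 13 94]
  13. access 71: MISS, evict 83. Cache (old->new): [45 50 13 94 71]
  14. access 50: HIT. Cache (old->new): [45 50 13 94 71]
  15. access 20: MISS, evict 45. Cache (old->new): [50 13 94 71 20]
  16. access 13: HIT. Cache (old->new): [50 13 94 71 20]
  17. access 50: HIT. Cache (old->new): [50 13 94 71 20]
  18. access 20: HIT. Cache (old->new): [50 13 94 71 20]
  19. access 50: HIT. Cache (old->new): [50 13 94 71 20]
Total: 11 hits, 8 misses, 3 evictions

Hit rate = 11/19

Answer: 11/19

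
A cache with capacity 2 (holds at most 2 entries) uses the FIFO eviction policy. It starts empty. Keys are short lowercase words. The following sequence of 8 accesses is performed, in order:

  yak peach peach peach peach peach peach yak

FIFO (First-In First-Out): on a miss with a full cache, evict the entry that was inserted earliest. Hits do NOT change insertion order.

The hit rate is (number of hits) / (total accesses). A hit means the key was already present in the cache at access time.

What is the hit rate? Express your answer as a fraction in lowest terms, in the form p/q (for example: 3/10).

FIFO simulation (capacity=2):
  1. access yak: MISS. Cache (old->new): [yak]
  2. access peach: MISS. Cache (old->new): [yak peach]
  3. access peach: HIT. Cache (old->new): [yak peach]
  4. access peach: HIT. Cache (old->new): [yak peach]
  5. access peach: HIT. Cache (old->new): [yak peach]
  6. access peach: HIT. Cache (old->new): [yak peach]
  7. access peach: HIT. Cache (old->new): [yak peach]
  8. access yak: HIT. Cache (old->new): [yak peach]
Total: 6 hits, 2 misses, 0 evictions

Hit rate = 6/8 = 3/4

Answer: 3/4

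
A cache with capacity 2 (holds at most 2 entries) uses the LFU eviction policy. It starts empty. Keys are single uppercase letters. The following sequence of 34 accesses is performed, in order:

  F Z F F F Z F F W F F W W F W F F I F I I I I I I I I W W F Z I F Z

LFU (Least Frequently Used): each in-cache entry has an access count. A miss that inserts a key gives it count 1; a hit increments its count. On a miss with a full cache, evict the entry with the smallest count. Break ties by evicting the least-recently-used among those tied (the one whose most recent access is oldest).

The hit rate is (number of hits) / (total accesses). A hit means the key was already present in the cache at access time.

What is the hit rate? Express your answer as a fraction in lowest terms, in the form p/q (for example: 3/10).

LFU simulation (capacity=2):
  1. access F: MISS. Cache: [F(c=1)]
  2. access Z: MISS. Cache: [F(c=1) Z(c=1)]
  3. access F: HIT, count now 2. Cache: [Z(c=1) F(c=2)]
  4. access F: HIT, count now 3. Cache: [Z(c=1) F(c=3)]
  5. access F: HIT, count now 4. Cache: [Z(c=1) F(c=4)]
  6. access Z: HIT, count now 2. Cache: [Z(c=2) F(c=4)]
  7. access F: HIT, count now 5. Cache: [Z(c=2) F(c=5)]
  8. access F: HIT, count now 6. Cache: [Z(c=2) F(c=6)]
  9. access W: MISS, evict Z(c=2). Cache: [W(c=1) F(c=6)]
  10. access F: HIT, count now 7. Cache: [W(c=1) F(c=7)]
  11. access F: HIT, count now 8. Cache: [W(c=1) F(c=8)]
  12. access W: HIT, count now 2. Cache: [W(c=2) F(c=8)]
  13. access W: HIT, count now 3. Cache: [W(c=3) F(c=8)]
  14. access F: HIT, count now 9. Cache: [W(c=3) F(c=9)]
  15. access W: HIT, count now 4. Cache: [W(c=4) F(c=9)]
  16. access F: HIT, count now 10. Cache: [W(c=4) F(c=10)]
  17. access F: HIT, count now 11. Cache: [W(c=4) F(c=11)]
  18. access I: MISS, evict W(c=4). Cache: [I(c=1) F(c=11)]
  19. access F: HIT, count now 12. Cache: [I(c=1) F(c=12)]
  20. access I: HIT, count now 2. Cache: [I(c=2) F(c=12)]
  21. access I: HIT, count now 3. Cache: [I(c=3) F(c=12)]
  22. access I: HIT, count now 4. Cache: [I(c=4) F(c=12)]
  23. access I: HIT, count now 5. Cache: [I(c=5) F(c=12)]
  24. access I: HIT, count now 6. Cache: [I(c=6) F(c=12)]
  25. access I: HIT, count now 7. Cache: [I(c=7) F(c=12)]
  26. access I: HIT, count now 8. Cache: [I(c=8) F(c=12)]
  27. access I: HIT, count now 9. Cache: [I(c=9) F(c=12)]
  28. access W: MISS, evict I(c=9). Cache: [W(c=1) F(c=12)]
  29. access W: HIT, count now 2. Cache: [W(c=2) F(c=12)]
  30. access F: HIT, count now 13. Cache: [W(c=2) F(c=13)]
  31. access Z: MISS, evict W(c=2). Cache: [Z(c=1) F(c=13)]
  32. access I: MISS, evict Z(c=1). Cache: [I(c=1) F(c=13)]
  33. access F: HIT, count now 14. Cache: [I(c=1) F(c=14)]
  34. access Z: MISS, evict I(c=1). Cache: [Z(c=1) F(c=14)]
Total: 26 hits, 8 misses, 6 evictions

Hit rate = 26/34 = 13/17

Answer: 13/17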